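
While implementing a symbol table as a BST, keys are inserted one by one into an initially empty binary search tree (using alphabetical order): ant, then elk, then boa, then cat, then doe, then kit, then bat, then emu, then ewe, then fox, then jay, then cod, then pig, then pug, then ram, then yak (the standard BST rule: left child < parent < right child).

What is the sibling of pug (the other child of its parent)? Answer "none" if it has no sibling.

none

ant: root
elk: right child of ant (depth 1)
boa: left child of elk (depth 2)
cat: right child of boa (depth 3)
doe: right child of cat (depth 4)
kit: right child of elk (depth 2)
bat: left child of boa (depth 3)
emu: left child of kit (depth 3)
ewe: right child of emu (depth 4)
fox: right child of ewe (depth 5)
jay: right child of fox (depth 6)
cod: left child of doe (depth 5)
pig: right child of kit (depth 3)
pug: right child of pig (depth 4)
ram: right child of pug (depth 5)
yak: right child of ram (depth 6)

pug's parent is pig, which has only one child.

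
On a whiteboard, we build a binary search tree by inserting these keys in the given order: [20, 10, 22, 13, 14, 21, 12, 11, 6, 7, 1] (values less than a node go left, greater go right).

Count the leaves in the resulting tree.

5

20: root
10: left child of 20 (depth 1)
22: right child of 20 (depth 1)
13: right child of 10 (depth 2)
14: right child of 13 (depth 3)
21: left child of 22 (depth 2)
12: left child of 13 (depth 3)
11: left child of 12 (depth 4)
6: left child of 10 (depth 2)
7: right child of 6 (depth 3)
1: left child of 6 (depth 3)

Leaves: 1, 7, 11, 14, 21 — 5 in total.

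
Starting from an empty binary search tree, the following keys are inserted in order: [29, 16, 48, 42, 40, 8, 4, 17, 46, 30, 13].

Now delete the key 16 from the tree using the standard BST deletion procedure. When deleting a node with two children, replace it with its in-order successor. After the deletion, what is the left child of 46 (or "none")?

Insert 29: tree is empty, so 29 becomes the root.
Insert 16: 16 < 29 → go left. Place as left child of 29.
Insert 48: 48 > 29 → go right. Place as right child of 29.
Insert 42: 42 > 29 → go right; 42 < 48 → go left. Place as left child of 48.
Insert 40: 40 > 29 → go right; 40 < 48 → go left; 40 < 42 → go left. Place as left child of 42.
Insert 8: 8 < 29 → go left; 8 < 16 → go left. Place as left child of 16.
Insert 4: 4 < 29 → go left; 4 < 16 → go left; 4 < 8 → go left. Place as left child of 8.
Insert 17: 17 < 29 → go left; 17 > 16 → go right. Place as right child of 16.
Insert 46: 46 > 29 → go right; 46 < 48 → go left; 46 > 42 → go right. Place as right child of 42.
Insert 30: 30 > 29 → go right; 30 < 48 → go left; 30 < 42 → go left; 30 < 40 → go left. Place as left child of 40.
Insert 13: 13 < 29 → go left; 13 < 16 → go left; 13 > 8 → go right. Place as right child of 8.

Delete 16 (two children — replace with in-order successor).
After deletion, 46's left child: none.

none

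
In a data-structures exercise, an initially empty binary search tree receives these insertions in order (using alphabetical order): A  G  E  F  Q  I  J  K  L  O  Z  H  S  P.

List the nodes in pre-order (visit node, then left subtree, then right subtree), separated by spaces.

A G E F Q I H J K L O P Z S

A: root
G: right child of A (depth 1)
E: left child of G (depth 2)
F: right child of E (depth 3)
Q: right child of G (depth 2)
I: left child of Q (depth 3)
J: right child of I (depth 4)
K: right child of J (depth 5)
L: right child of K (depth 6)
O: right child of L (depth 7)
Z: right child of Q (depth 3)
H: left child of I (depth 4)
S: left child of Z (depth 4)
P: right child of O (depth 8)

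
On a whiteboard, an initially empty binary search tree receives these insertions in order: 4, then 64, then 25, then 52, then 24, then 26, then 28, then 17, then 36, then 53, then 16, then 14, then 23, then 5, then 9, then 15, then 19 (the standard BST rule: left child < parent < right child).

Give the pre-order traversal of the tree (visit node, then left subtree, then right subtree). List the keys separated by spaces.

Resulting structure (node: left, right):
  4: L=–, R=64
  64: L=25, R=–
  25: L=24, R=52
  52: L=26, R=53
  24: L=17, R=–
  26: L=–, R=28
  28: L=–, R=36
  17: L=16, R=23
  36: L=–, R=–
  53: L=–, R=–
  16: L=14, R=–
  14: L=5, R=15
  23: L=19, R=–
  5: L=–, R=9
  9: L=–, R=–
  15: L=–, R=–
  19: L=–, R=–

4 64 25 24 17 16 14 5 9 15 23 19 52 26 28 36 53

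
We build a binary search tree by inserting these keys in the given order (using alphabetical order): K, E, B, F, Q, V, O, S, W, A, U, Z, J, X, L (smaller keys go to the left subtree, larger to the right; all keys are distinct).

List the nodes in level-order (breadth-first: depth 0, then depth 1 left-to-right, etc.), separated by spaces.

Insert K: tree is empty, so K becomes the root.
Insert E: E < K → go left. Place as left child of K.
Insert B: B < K → go left; B < E → go left. Place as left child of E.
Insert F: F < K → go left; F > E → go right. Place as right child of E.
Insert Q: Q > K → go right. Place as right child of K.
Insert V: V > K → go right; V > Q → go right. Place as right child of Q.
Insert O: O > K → go right; O < Q → go left. Place as left child of Q.
Insert S: S > K → go right; S > Q → go right; S < V → go left. Place as left child of V.
Insert W: W > K → go right; W > Q → go right; W > V → go right. Place as right child of V.
Insert A: A < K → go left; A < E → go left; A < B → go left. Place as left child of B.
Insert U: U > K → go right; U > Q → go right; U < V → go left; U > S → go right. Place as right child of S.
Insert Z: Z > K → go right; Z > Q → go right; Z > V → go right; Z > W → go right. Place as right child of W.
Insert J: J < K → go left; J > E → go right; J > F → go right. Place as right child of F.
Insert X: X > K → go right; X > Q → go right; X > V → go right; X > W → go right; X < Z → go left. Place as left child of Z.
Insert L: L > K → go right; L < Q → go left; L < O → go left. Place as left child of O.

K E Q B F O V A J L S W U Z X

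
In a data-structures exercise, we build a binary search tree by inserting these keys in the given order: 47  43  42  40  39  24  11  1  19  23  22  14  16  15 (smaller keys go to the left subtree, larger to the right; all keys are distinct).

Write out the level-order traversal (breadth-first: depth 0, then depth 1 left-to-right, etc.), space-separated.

47 43 42 40 39 24 11 1 19 14 23 16 22 15

Insert 47: tree is empty, so 47 becomes the root.
Insert 43: 43 < 47 → go left. Place as left child of 47.
Insert 42: 42 < 47 → go left; 42 < 43 → go left. Place as left child of 43.
Insert 40: 40 < 47 → go left; 40 < 43 → go left; 40 < 42 → go left. Place as left child of 42.
Insert 39: 39 < 47 → go left; 39 < 43 → go left; 39 < 42 → go left; 39 < 40 → go left. Place as left child of 40.
Insert 24: 24 < 47 → go left; 24 < 43 → go left; 24 < 42 → go left; 24 < 40 → go left; 24 < 39 → go left. Place as left child of 39.
Insert 11: 11 < 47 → go left; 11 < 43 → go left; 11 < 42 → go left; 11 < 40 → go left; 11 < 39 → go left; 11 < 24 → go left. Place as left child of 24.
Insert 1: 1 < 47 → go left; 1 < 43 → go left; 1 < 42 → go left; 1 < 40 → go left; 1 < 39 → go left; 1 < 24 → go left; 1 < 11 → go left. Place as left child of 11.
Insert 19: 19 < 47 → go left; 19 < 43 → go left; 19 < 42 → go left; 19 < 40 → go left; 19 < 39 → go left; 19 < 24 → go left; 19 > 11 → go right. Place as right child of 11.
Insert 23: 23 < 47 → go left; 23 < 43 → go left; 23 < 42 → go left; 23 < 40 → go left; 23 < 39 → go left; 23 < 24 → go left; 23 > 11 → go right; 23 > 19 → go right. Place as right child of 19.
Insert 22: 22 < 47 → go left; 22 < 43 → go left; 22 < 42 → go left; 22 < 40 → go left; 22 < 39 → go left; 22 < 24 → go left; 22 > 11 → go right; 22 > 19 → go right; 22 < 23 → go left. Place as left child of 23.
Insert 14: 14 < 47 → go left; 14 < 43 → go left; 14 < 42 → go left; 14 < 40 → go left; 14 < 39 → go left; 14 < 24 → go left; 14 > 11 → go right; 14 < 19 → go left. Place as left child of 19.
Insert 16: 16 < 47 → go left; 16 < 43 → go left; 16 < 42 → go left; 16 < 40 → go left; 16 < 39 → go left; 16 < 24 → go left; 16 > 11 → go right; 16 < 19 → go left; 16 > 14 → go right. Place as right child of 14.
Insert 15: 15 < 47 → go left; 15 < 43 → go left; 15 < 42 → go left; 15 < 40 → go left; 15 < 39 → go left; 15 < 24 → go left; 15 > 11 → go right; 15 < 19 → go left; 15 > 14 → go right; 15 < 16 → go left. Place as left child of 16.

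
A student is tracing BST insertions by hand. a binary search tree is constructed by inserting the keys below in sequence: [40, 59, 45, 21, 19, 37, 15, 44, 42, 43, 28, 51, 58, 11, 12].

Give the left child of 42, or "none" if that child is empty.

Resulting structure (node: left, right):
  40: L=21, R=59
  59: L=45, R=–
  45: L=44, R=51
  21: L=19, R=37
  19: L=15, R=–
  37: L=28, R=–
  15: L=11, R=–
  44: L=42, R=–
  42: L=–, R=43
  43: L=–, R=–
  28: L=–, R=–
  51: L=–, R=58
  58: L=–, R=–
  11: L=–, R=12
  12: L=–, R=–

none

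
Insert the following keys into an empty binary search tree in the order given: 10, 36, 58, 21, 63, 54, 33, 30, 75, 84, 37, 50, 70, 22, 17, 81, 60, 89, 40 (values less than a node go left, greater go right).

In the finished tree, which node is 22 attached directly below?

Resulting structure (node: left, right):
  10: L=–, R=36
  36: L=21, R=58
  58: L=54, R=63
  21: L=17, R=33
  63: L=60, R=75
  54: L=37, R=–
  33: L=30, R=–
  30: L=22, R=–
  75: L=70, R=84
  84: L=81, R=89
  37: L=–, R=50
  50: L=40, R=–
  70: L=–, R=–
  22: L=–, R=–
  17: L=–, R=–
  81: L=–, R=–
  60: L=–, R=–
  89: L=–, R=–
  40: L=–, R=–

30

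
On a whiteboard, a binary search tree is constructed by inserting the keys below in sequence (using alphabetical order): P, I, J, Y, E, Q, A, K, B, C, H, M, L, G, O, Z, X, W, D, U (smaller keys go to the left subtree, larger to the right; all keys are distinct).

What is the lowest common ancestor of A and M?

Insert P: tree is empty, so P becomes the root.
Insert I: I < P → go left. Place as left child of P.
Insert J: J < P → go left; J > I → go right. Place as right child of I.
Insert Y: Y > P → go right. Place as right child of P.
Insert E: E < P → go left; E < I → go left. Place as left child of I.
Insert Q: Q > P → go right; Q < Y → go left. Place as left child of Y.
Insert A: A < P → go left; A < I → go left; A < E → go left. Place as left child of E.
Insert K: K < P → go left; K > I → go right; K > J → go right. Place as right child of J.
Insert B: B < P → go left; B < I → go left; B < E → go left; B > A → go right. Place as right child of A.
Insert C: C < P → go left; C < I → go left; C < E → go left; C > A → go right; C > B → go right. Place as right child of B.
Insert H: H < P → go left; H < I → go left; H > E → go right. Place as right child of E.
Insert M: M < P → go left; M > I → go right; M > J → go right; M > K → go right. Place as right child of K.
Insert L: L < P → go left; L > I → go right; L > J → go right; L > K → go right; L < M → go left. Place as left child of M.
Insert G: G < P → go left; G < I → go left; G > E → go right; G < H → go left. Place as left child of H.
Insert O: O < P → go left; O > I → go right; O > J → go right; O > K → go right; O > M → go right. Place as right child of M.
Insert Z: Z > P → go right; Z > Y → go right. Place as right child of Y.
Insert X: X > P → go right; X < Y → go left; X > Q → go right. Place as right child of Q.
Insert W: W > P → go right; W < Y → go left; W > Q → go right; W < X → go left. Place as left child of X.
Insert D: D < P → go left; D < I → go left; D < E → go left; D > A → go right; D > B → go right; D > C → go right. Place as right child of C.
Insert U: U > P → go right; U < Y → go left; U > Q → go right; U < X → go left; U < W → go left. Place as left child of W.

Path to A: P → I → E → A
Path to M: P → I → J → K → M
The paths share a prefix ending at I, then split left and right.

I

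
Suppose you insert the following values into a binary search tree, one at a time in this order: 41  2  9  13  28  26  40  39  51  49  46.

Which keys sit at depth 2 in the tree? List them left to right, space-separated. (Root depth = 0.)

9 49

41: root
2: left child of 41 (depth 1)
9: right child of 2 (depth 2)
13: right child of 9 (depth 3)
28: right child of 13 (depth 4)
26: left child of 28 (depth 5)
40: right child of 28 (depth 5)
39: left child of 40 (depth 6)
51: right child of 41 (depth 1)
49: left child of 51 (depth 2)
46: left child of 49 (depth 3)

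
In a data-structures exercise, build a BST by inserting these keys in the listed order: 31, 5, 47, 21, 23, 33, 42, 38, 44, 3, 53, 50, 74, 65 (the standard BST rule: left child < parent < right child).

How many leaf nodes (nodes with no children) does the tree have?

Resulting structure (node: left, right):
  31: L=5, R=47
  5: L=3, R=21
  47: L=33, R=53
  21: L=–, R=23
  23: L=–, R=–
  33: L=–, R=42
  42: L=38, R=44
  38: L=–, R=–
  44: L=–, R=–
  3: L=–, R=–
  53: L=50, R=74
  50: L=–, R=–
  74: L=65, R=–
  65: L=–, R=–

Leaves: 3, 23, 38, 44, 50, 65 — 6 in total.

6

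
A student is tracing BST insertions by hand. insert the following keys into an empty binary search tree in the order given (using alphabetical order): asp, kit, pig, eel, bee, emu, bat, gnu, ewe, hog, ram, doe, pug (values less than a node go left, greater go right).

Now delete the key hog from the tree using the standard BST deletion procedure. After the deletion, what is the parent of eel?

kit

asp: root
kit: right child of asp (depth 1)
pig: right child of kit (depth 2)
eel: left child of kit (depth 2)
bee: left child of eel (depth 3)
emu: right child of eel (depth 3)
bat: left child of bee (depth 4)
gnu: right child of emu (depth 4)
ewe: left child of gnu (depth 5)
hog: right child of gnu (depth 5)
ram: right child of pig (depth 3)
doe: right child of bee (depth 4)
pug: left child of ram (depth 4)

Delete hog (at most one child — splice it out).
After deletion, eel's parent is kit.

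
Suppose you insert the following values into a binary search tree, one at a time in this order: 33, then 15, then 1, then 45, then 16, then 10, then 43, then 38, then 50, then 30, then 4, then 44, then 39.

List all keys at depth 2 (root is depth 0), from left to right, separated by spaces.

33: root
15: left child of 33 (depth 1)
1: left child of 15 (depth 2)
45: right child of 33 (depth 1)
16: right child of 15 (depth 2)
10: right child of 1 (depth 3)
43: left child of 45 (depth 2)
38: left child of 43 (depth 3)
50: right child of 45 (depth 2)
30: right child of 16 (depth 3)
4: left child of 10 (depth 4)
44: right child of 43 (depth 3)
39: right child of 38 (depth 4)

1 16 43 50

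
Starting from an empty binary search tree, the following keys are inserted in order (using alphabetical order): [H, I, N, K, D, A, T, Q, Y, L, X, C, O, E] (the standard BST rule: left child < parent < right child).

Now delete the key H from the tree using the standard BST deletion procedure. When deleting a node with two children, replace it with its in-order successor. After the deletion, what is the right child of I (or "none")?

Insert H: tree is empty, so H becomes the root.
Insert I: I > H → go right. Place as right child of H.
Insert N: N > H → go right; N > I → go right. Place as right child of I.
Insert K: K > H → go right; K > I → go right; K < N → go left. Place as left child of N.
Insert D: D < H → go left. Place as left child of H.
Insert A: A < H → go left; A < D → go left. Place as left child of D.
Insert T: T > H → go right; T > I → go right; T > N → go right. Place as right child of N.
Insert Q: Q > H → go right; Q > I → go right; Q > N → go right; Q < T → go left. Place as left child of T.
Insert Y: Y > H → go right; Y > I → go right; Y > N → go right; Y > T → go right. Place as right child of T.
Insert L: L > H → go right; L > I → go right; L < N → go left; L > K → go right. Place as right child of K.
Insert X: X > H → go right; X > I → go right; X > N → go right; X > T → go right; X < Y → go left. Place as left child of Y.
Insert C: C < H → go left; C < D → go left; C > A → go right. Place as right child of A.
Insert O: O > H → go right; O > I → go right; O > N → go right; O < T → go left; O < Q → go left. Place as left child of Q.
Insert E: E < H → go left; E > D → go right. Place as right child of D.

Delete H (two children — replace with in-order successor).
After deletion, I's right child: N.

N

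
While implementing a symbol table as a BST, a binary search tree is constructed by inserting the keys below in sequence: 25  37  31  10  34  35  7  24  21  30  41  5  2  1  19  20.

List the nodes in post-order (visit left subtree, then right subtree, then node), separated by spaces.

Insert 25: tree is empty, so 25 becomes the root.
Insert 37: 37 > 25 → go right. Place as right child of 25.
Insert 31: 31 > 25 → go right; 31 < 37 → go left. Place as left child of 37.
Insert 10: 10 < 25 → go left. Place as left child of 25.
Insert 34: 34 > 25 → go right; 34 < 37 → go left; 34 > 31 → go right. Place as right child of 31.
Insert 35: 35 > 25 → go right; 35 < 37 → go left; 35 > 31 → go right; 35 > 34 → go right. Place as right child of 34.
Insert 7: 7 < 25 → go left; 7 < 10 → go left. Place as left child of 10.
Insert 24: 24 < 25 → go left; 24 > 10 → go right. Place as right child of 10.
Insert 21: 21 < 25 → go left; 21 > 10 → go right; 21 < 24 → go left. Place as left child of 24.
Insert 30: 30 > 25 → go right; 30 < 37 → go left; 30 < 31 → go left. Place as left child of 31.
Insert 41: 41 > 25 → go right; 41 > 37 → go right. Place as right child of 37.
Insert 5: 5 < 25 → go left; 5 < 10 → go left; 5 < 7 → go left. Place as left child of 7.
Insert 2: 2 < 25 → go left; 2 < 10 → go left; 2 < 7 → go left; 2 < 5 → go left. Place as left child of 5.
Insert 1: 1 < 25 → go left; 1 < 10 → go left; 1 < 7 → go left; 1 < 5 → go left; 1 < 2 → go left. Place as left child of 2.
Insert 19: 19 < 25 → go left; 19 > 10 → go right; 19 < 24 → go left; 19 < 21 → go left. Place as left child of 21.
Insert 20: 20 < 25 → go left; 20 > 10 → go right; 20 < 24 → go left; 20 < 21 → go left; 20 > 19 → go right. Place as right child of 19.

1 2 5 7 20 19 21 24 10 30 35 34 31 41 37 25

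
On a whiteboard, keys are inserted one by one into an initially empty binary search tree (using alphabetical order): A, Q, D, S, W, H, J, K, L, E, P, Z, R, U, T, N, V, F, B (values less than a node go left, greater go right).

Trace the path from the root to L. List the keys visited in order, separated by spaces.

Insert A: tree is empty, so A becomes the root.
Insert Q: Q > A → go right. Place as right child of A.
Insert D: D > A → go right; D < Q → go left. Place as left child of Q.
Insert S: S > A → go right; S > Q → go right. Place as right child of Q.
Insert W: W > A → go right; W > Q → go right; W > S → go right. Place as right child of S.
Insert H: H > A → go right; H < Q → go left; H > D → go right. Place as right child of D.
Insert J: J > A → go right; J < Q → go left; J > D → go right; J > H → go right. Place as right child of H.
Insert K: K > A → go right; K < Q → go left; K > D → go right; K > H → go right; K > J → go right. Place as right child of J.
Insert L: L > A → go right; L < Q → go left; L > D → go right; L > H → go right; L > J → go right; L > K → go right. Place as right child of K.
Insert E: E > A → go right; E < Q → go left; E > D → go right; E < H → go left. Place as left child of H.
Insert P: P > A → go right; P < Q → go left; P > D → go right; P > H → go right; P > J → go right; P > K → go right; P > L → go right. Place as right child of L.
Insert Z: Z > A → go right; Z > Q → go right; Z > S → go right; Z > W → go right. Place as right child of W.
Insert R: R > A → go right; R > Q → go right; R < S → go left. Place as left child of S.
Insert U: U > A → go right; U > Q → go right; U > S → go right; U < W → go left. Place as left child of W.
Insert T: T > A → go right; T > Q → go right; T > S → go right; T < W → go left; T < U → go left. Place as left child of U.
Insert N: N > A → go right; N < Q → go left; N > D → go right; N > H → go right; N > J → go right; N > K → go right; N > L → go right; N < P → go left. Place as left child of P.
Insert V: V > A → go right; V > Q → go right; V > S → go right; V < W → go left; V > U → go right. Place as right child of U.
Insert F: F > A → go right; F < Q → go left; F > D → go right; F < H → go left; F > E → go right. Place as right child of E.
Insert B: B > A → go right; B < Q → go left; B < D → go left. Place as left child of D.

A Q D H J K L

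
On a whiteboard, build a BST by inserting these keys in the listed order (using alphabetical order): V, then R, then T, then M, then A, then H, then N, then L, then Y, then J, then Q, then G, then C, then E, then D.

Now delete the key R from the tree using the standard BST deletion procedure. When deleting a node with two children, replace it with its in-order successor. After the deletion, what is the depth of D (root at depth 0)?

Insert V: tree is empty, so V becomes the root.
Insert R: R < V → go left. Place as left child of V.
Insert T: T < V → go left; T > R → go right. Place as right child of R.
Insert M: M < V → go left; M < R → go left. Place as left child of R.
Insert A: A < V → go left; A < R → go left; A < M → go left. Place as left child of M.
Insert H: H < V → go left; H < R → go left; H < M → go left; H > A → go right. Place as right child of A.
Insert N: N < V → go left; N < R → go left; N > M → go right. Place as right child of M.
Insert L: L < V → go left; L < R → go left; L < M → go left; L > A → go right; L > H → go right. Place as right child of H.
Insert Y: Y > V → go right. Place as right child of V.
Insert J: J < V → go left; J < R → go left; J < M → go left; J > A → go right; J > H → go right; J < L → go left. Place as left child of L.
Insert Q: Q < V → go left; Q < R → go left; Q > M → go right; Q > N → go right. Place as right child of N.
Insert G: G < V → go left; G < R → go left; G < M → go left; G > A → go right; G < H → go left. Place as left child of H.
Insert C: C < V → go left; C < R → go left; C < M → go left; C > A → go right; C < H → go left; C < G → go left. Place as left child of G.
Insert E: E < V → go left; E < R → go left; E < M → go left; E > A → go right; E < H → go left; E < G → go left; E > C → go right. Place as right child of C.
Insert D: D < V → go left; D < R → go left; D < M → go left; D > A → go right; D < H → go left; D < G → go left; D > C → go right; D < E → go left. Place as left child of E.

Delete R (two children — replace with in-order successor).
After deletion, path to D: V → T → M → A → H → G → C → E → D.

8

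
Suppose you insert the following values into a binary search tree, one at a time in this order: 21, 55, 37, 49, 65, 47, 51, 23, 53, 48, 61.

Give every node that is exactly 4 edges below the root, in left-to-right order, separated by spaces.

Insert 21: tree is empty, so 21 becomes the root.
Insert 55: 55 > 21 → go right. Place as right child of 21.
Insert 37: 37 > 21 → go right; 37 < 55 → go left. Place as left child of 55.
Insert 49: 49 > 21 → go right; 49 < 55 → go left; 49 > 37 → go right. Place as right child of 37.
Insert 65: 65 > 21 → go right; 65 > 55 → go right. Place as right child of 55.
Insert 47: 47 > 21 → go right; 47 < 55 → go left; 47 > 37 → go right; 47 < 49 → go left. Place as left child of 49.
Insert 51: 51 > 21 → go right; 51 < 55 → go left; 51 > 37 → go right; 51 > 49 → go right. Place as right child of 49.
Insert 23: 23 > 21 → go right; 23 < 55 → go left; 23 < 37 → go left. Place as left child of 37.
Insert 53: 53 > 21 → go right; 53 < 55 → go left; 53 > 37 → go right; 53 > 49 → go right; 53 > 51 → go right. Place as right child of 51.
Insert 48: 48 > 21 → go right; 48 < 55 → go left; 48 > 37 → go right; 48 < 49 → go left; 48 > 47 → go right. Place as right child of 47.
Insert 61: 61 > 21 → go right; 61 > 55 → go right; 61 < 65 → go left. Place as left child of 65.

47 51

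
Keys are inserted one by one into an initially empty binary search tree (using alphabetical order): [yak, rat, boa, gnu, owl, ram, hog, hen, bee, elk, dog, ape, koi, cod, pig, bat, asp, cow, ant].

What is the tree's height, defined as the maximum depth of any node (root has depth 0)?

7

Insert yak: tree is empty, so yak becomes the root.
Insert rat: rat < yak → go left. Place as left child of yak.
Insert boa: boa < yak → go left; boa < rat → go left. Place as left child of rat.
Insert gnu: gnu < yak → go left; gnu < rat → go left; gnu > boa → go right. Place as right child of boa.
Insert owl: owl < yak → go left; owl < rat → go left; owl > boa → go right; owl > gnu → go right. Place as right child of gnu.
Insert ram: ram < yak → go left; ram < rat → go left; ram > boa → go right; ram > gnu → go right; ram > owl → go right. Place as right child of owl.
Insert hog: hog < yak → go left; hog < rat → go left; hog > boa → go right; hog > gnu → go right; hog < owl → go left. Place as left child of owl.
Insert hen: hen < yak → go left; hen < rat → go left; hen > boa → go right; hen > gnu → go right; hen < owl → go left; hen < hog → go left. Place as left child of hog.
Insert bee: bee < yak → go left; bee < rat → go left; bee < boa → go left. Place as left child of boa.
Insert elk: elk < yak → go left; elk < rat → go left; elk > boa → go right; elk < gnu → go left. Place as left child of gnu.
Insert dog: dog < yak → go left; dog < rat → go left; dog > boa → go right; dog < gnu → go left; dog < elk → go left. Place as left child of elk.
Insert ape: ape < yak → go left; ape < rat → go left; ape < boa → go left; ape < bee → go left. Place as left child of bee.
Insert koi: koi < yak → go left; koi < rat → go left; koi > boa → go right; koi > gnu → go right; koi < owl → go left; koi > hog → go right. Place as right child of hog.
Insert cod: cod < yak → go left; cod < rat → go left; cod > boa → go right; cod < gnu → go left; cod < elk → go left; cod < dog → go left. Place as left child of dog.
Insert pig: pig < yak → go left; pig < rat → go left; pig > boa → go right; pig > gnu → go right; pig > owl → go right; pig < ram → go left. Place as left child of ram.
Insert bat: bat < yak → go left; bat < rat → go left; bat < boa → go left; bat < bee → go left; bat > ape → go right. Place as right child of ape.
Insert asp: asp < yak → go left; asp < rat → go left; asp < boa → go left; asp < bee → go left; asp > ape → go right; asp < bat → go left. Place as left child of bat.
Insert cow: cow < yak → go left; cow < rat → go left; cow > boa → go right; cow < gnu → go left; cow < elk → go left; cow < dog → go left; cow > cod → go right. Place as right child of cod.
Insert ant: ant < yak → go left; ant < rat → go left; ant < boa → go left; ant < bee → go left; ant < ape → go left. Place as left child of ape.

The deepest node is cow at depth 7.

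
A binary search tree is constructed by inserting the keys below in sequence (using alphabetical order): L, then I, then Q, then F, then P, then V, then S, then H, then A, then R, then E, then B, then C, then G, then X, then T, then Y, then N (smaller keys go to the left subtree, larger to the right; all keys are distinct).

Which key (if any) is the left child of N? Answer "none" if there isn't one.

L: root
I: left child of L (depth 1)
Q: right child of L (depth 1)
F: left child of I (depth 2)
P: left child of Q (depth 2)
V: right child of Q (depth 2)
S: left child of V (depth 3)
H: right child of F (depth 3)
A: left child of F (depth 3)
R: left child of S (depth 4)
E: right child of A (depth 4)
B: left child of E (depth 5)
C: right child of B (depth 6)
G: left child of H (depth 4)
X: right child of V (depth 3)
T: right child of S (depth 4)
Y: right child of X (depth 4)
N: left child of P (depth 3)

none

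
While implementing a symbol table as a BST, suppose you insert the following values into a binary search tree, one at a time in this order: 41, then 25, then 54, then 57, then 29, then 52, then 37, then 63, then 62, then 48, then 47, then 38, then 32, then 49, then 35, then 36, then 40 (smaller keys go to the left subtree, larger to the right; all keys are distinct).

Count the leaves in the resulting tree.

Insert 41: tree is empty, so 41 becomes the root.
Insert 25: 25 < 41 → go left. Place as left child of 41.
Insert 54: 54 > 41 → go right. Place as right child of 41.
Insert 57: 57 > 41 → go right; 57 > 54 → go right. Place as right child of 54.
Insert 29: 29 < 41 → go left; 29 > 25 → go right. Place as right child of 25.
Insert 52: 52 > 41 → go right; 52 < 54 → go left. Place as left child of 54.
Insert 37: 37 < 41 → go left; 37 > 25 → go right; 37 > 29 → go right. Place as right child of 29.
Insert 63: 63 > 41 → go right; 63 > 54 → go right; 63 > 57 → go right. Place as right child of 57.
Insert 62: 62 > 41 → go right; 62 > 54 → go right; 62 > 57 → go right; 62 < 63 → go left. Place as left child of 63.
Insert 48: 48 > 41 → go right; 48 < 54 → go left; 48 < 52 → go left. Place as left child of 52.
Insert 47: 47 > 41 → go right; 47 < 54 → go left; 47 < 52 → go left; 47 < 48 → go left. Place as left child of 48.
Insert 38: 38 < 41 → go left; 38 > 25 → go right; 38 > 29 → go right; 38 > 37 → go right. Place as right child of 37.
Insert 32: 32 < 41 → go left; 32 > 25 → go right; 32 > 29 → go right; 32 < 37 → go left. Place as left child of 37.
Insert 49: 49 > 41 → go right; 49 < 54 → go left; 49 < 52 → go left; 49 > 48 → go right. Place as right child of 48.
Insert 35: 35 < 41 → go left; 35 > 25 → go right; 35 > 29 → go right; 35 < 37 → go left; 35 > 32 → go right. Place as right child of 32.
Insert 36: 36 < 41 → go left; 36 > 25 → go right; 36 > 29 → go right; 36 < 37 → go left; 36 > 32 → go right; 36 > 35 → go right. Place as right child of 35.
Insert 40: 40 < 41 → go left; 40 > 25 → go right; 40 > 29 → go right; 40 > 37 → go right; 40 > 38 → go right. Place as right child of 38.

Leaves: 36, 40, 47, 49, 62 — 5 in total.

5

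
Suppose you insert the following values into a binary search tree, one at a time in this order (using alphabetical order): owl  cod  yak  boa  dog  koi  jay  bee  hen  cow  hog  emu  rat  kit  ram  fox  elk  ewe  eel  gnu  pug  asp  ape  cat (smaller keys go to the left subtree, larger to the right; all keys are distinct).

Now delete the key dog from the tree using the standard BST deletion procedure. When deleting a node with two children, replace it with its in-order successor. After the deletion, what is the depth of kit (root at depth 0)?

5

owl: root
cod: left child of owl (depth 1)
yak: right child of owl (depth 1)
boa: left child of cod (depth 2)
dog: right child of cod (depth 2)
koi: right child of dog (depth 3)
jay: left child of koi (depth 4)
bee: left child of boa (depth 3)
hen: left child of jay (depth 5)
cow: left child of dog (depth 3)
hog: right child of hen (depth 6)
emu: left child of hen (depth 6)
rat: left child of yak (depth 2)
kit: right child of jay (depth 5)
ram: left child of rat (depth 3)
fox: right child of emu (depth 7)
elk: left child of emu (depth 7)
ewe: left child of fox (depth 8)
eel: left child of elk (depth 8)
gnu: right child of fox (depth 8)
pug: left child of ram (depth 4)
asp: left child of bee (depth 4)
ape: left child of asp (depth 5)
cat: right child of boa (depth 3)

Delete dog (two children — replace with in-order successor).
After deletion, path to kit: owl → cod → eel → koi → jay → kit.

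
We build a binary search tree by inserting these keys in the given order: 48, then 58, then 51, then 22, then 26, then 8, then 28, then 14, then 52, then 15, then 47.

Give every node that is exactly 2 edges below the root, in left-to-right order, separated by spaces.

48: root
58: right child of 48 (depth 1)
51: left child of 58 (depth 2)
22: left child of 48 (depth 1)
26: right child of 22 (depth 2)
8: left child of 22 (depth 2)
28: right child of 26 (depth 3)
14: right child of 8 (depth 3)
52: right child of 51 (depth 3)
15: right child of 14 (depth 4)
47: right child of 28 (depth 4)

8 26 51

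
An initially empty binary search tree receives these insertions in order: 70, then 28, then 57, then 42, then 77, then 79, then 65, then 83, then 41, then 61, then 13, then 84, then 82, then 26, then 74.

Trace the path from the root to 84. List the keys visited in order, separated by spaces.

Insert 70: tree is empty, so 70 becomes the root.
Insert 28: 28 < 70 → go left. Place as left child of 70.
Insert 57: 57 < 70 → go left; 57 > 28 → go right. Place as right child of 28.
Insert 42: 42 < 70 → go left; 42 > 28 → go right; 42 < 57 → go left. Place as left child of 57.
Insert 77: 77 > 70 → go right. Place as right child of 70.
Insert 79: 79 > 70 → go right; 79 > 77 → go right. Place as right child of 77.
Insert 65: 65 < 70 → go left; 65 > 28 → go right; 65 > 57 → go right. Place as right child of 57.
Insert 83: 83 > 70 → go right; 83 > 77 → go right; 83 > 79 → go right. Place as right child of 79.
Insert 41: 41 < 70 → go left; 41 > 28 → go right; 41 < 57 → go left; 41 < 42 → go left. Place as left child of 42.
Insert 61: 61 < 70 → go left; 61 > 28 → go right; 61 > 57 → go right; 61 < 65 → go left. Place as left child of 65.
Insert 13: 13 < 70 → go left; 13 < 28 → go left. Place as left child of 28.
Insert 84: 84 > 70 → go right; 84 > 77 → go right; 84 > 79 → go right; 84 > 83 → go right. Place as right child of 83.
Insert 82: 82 > 70 → go right; 82 > 77 → go right; 82 > 79 → go right; 82 < 83 → go left. Place as left child of 83.
Insert 26: 26 < 70 → go left; 26 < 28 → go left; 26 > 13 → go right. Place as right child of 13.
Insert 74: 74 > 70 → go right; 74 < 77 → go left. Place as left child of 77.

70 77 79 83 84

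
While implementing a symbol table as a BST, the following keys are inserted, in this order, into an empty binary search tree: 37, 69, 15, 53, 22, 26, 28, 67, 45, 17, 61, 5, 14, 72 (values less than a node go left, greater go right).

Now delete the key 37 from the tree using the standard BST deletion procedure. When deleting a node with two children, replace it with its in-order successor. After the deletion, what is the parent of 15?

45

Insert 37: tree is empty, so 37 becomes the root.
Insert 69: 69 > 37 → go right. Place as right child of 37.
Insert 15: 15 < 37 → go left. Place as left child of 37.
Insert 53: 53 > 37 → go right; 53 < 69 → go left. Place as left child of 69.
Insert 22: 22 < 37 → go left; 22 > 15 → go right. Place as right child of 15.
Insert 26: 26 < 37 → go left; 26 > 15 → go right; 26 > 22 → go right. Place as right child of 22.
Insert 28: 28 < 37 → go left; 28 > 15 → go right; 28 > 22 → go right; 28 > 26 → go right. Place as right child of 26.
Insert 67: 67 > 37 → go right; 67 < 69 → go left; 67 > 53 → go right. Place as right child of 53.
Insert 45: 45 > 37 → go right; 45 < 69 → go left; 45 < 53 → go left. Place as left child of 53.
Insert 17: 17 < 37 → go left; 17 > 15 → go right; 17 < 22 → go left. Place as left child of 22.
Insert 61: 61 > 37 → go right; 61 < 69 → go left; 61 > 53 → go right; 61 < 67 → go left. Place as left child of 67.
Insert 5: 5 < 37 → go left; 5 < 15 → go left. Place as left child of 15.
Insert 14: 14 < 37 → go left; 14 < 15 → go left; 14 > 5 → go right. Place as right child of 5.
Insert 72: 72 > 37 → go right; 72 > 69 → go right. Place as right child of 69.

Delete 37 (two children — replace with in-order successor).
After deletion, 15's parent is 45.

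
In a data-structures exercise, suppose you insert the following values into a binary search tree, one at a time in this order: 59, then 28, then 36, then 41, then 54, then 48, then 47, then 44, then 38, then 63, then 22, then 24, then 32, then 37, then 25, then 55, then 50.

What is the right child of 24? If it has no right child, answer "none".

25

59: root
28: left child of 59 (depth 1)
36: right child of 28 (depth 2)
41: right child of 36 (depth 3)
54: right child of 41 (depth 4)
48: left child of 54 (depth 5)
47: left child of 48 (depth 6)
44: left child of 47 (depth 7)
38: left child of 41 (depth 4)
63: right child of 59 (depth 1)
22: left child of 28 (depth 2)
24: right child of 22 (depth 3)
32: left child of 36 (depth 3)
37: left child of 38 (depth 5)
25: right child of 24 (depth 4)
55: right child of 54 (depth 5)
50: right child of 48 (depth 6)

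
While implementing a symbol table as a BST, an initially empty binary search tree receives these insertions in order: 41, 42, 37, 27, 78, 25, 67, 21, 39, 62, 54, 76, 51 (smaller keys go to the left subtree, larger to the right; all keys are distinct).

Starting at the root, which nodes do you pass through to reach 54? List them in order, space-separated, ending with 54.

41 42 78 67 62 54

Resulting structure (node: left, right):
  41: L=37, R=42
  42: L=–, R=78
  37: L=27, R=39
  27: L=25, R=–
  78: L=67, R=–
  25: L=21, R=–
  67: L=62, R=76
  21: L=–, R=–
  39: L=–, R=–
  62: L=54, R=–
  54: L=51, R=–
  76: L=–, R=–
  51: L=–, R=–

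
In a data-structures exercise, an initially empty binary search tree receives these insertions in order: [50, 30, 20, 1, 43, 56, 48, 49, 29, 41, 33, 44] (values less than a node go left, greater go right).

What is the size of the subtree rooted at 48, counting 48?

3

Insert 50: tree is empty, so 50 becomes the root.
Insert 30: 30 < 50 → go left. Place as left child of 50.
Insert 20: 20 < 50 → go left; 20 < 30 → go left. Place as left child of 30.
Insert 1: 1 < 50 → go left; 1 < 30 → go left; 1 < 20 → go left. Place as left child of 20.
Insert 43: 43 < 50 → go left; 43 > 30 → go right. Place as right child of 30.
Insert 56: 56 > 50 → go right. Place as right child of 50.
Insert 48: 48 < 50 → go left; 48 > 30 → go right; 48 > 43 → go right. Place as right child of 43.
Insert 49: 49 < 50 → go left; 49 > 30 → go right; 49 > 43 → go right; 49 > 48 → go right. Place as right child of 48.
Insert 29: 29 < 50 → go left; 29 < 30 → go left; 29 > 20 → go right. Place as right child of 20.
Insert 41: 41 < 50 → go left; 41 > 30 → go right; 41 < 43 → go left. Place as left child of 43.
Insert 33: 33 < 50 → go left; 33 > 30 → go right; 33 < 43 → go left; 33 < 41 → go left. Place as left child of 41.
Insert 44: 44 < 50 → go left; 44 > 30 → go right; 44 > 43 → go right; 44 < 48 → go left. Place as left child of 48.

Subtree rooted at 48 contains: 48, 44, 49 — 3 nodes.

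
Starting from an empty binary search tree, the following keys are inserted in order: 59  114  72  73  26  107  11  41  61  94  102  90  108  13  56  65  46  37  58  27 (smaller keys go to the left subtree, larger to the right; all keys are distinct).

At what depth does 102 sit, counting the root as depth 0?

6

59: root
114: right child of 59 (depth 1)
72: left child of 114 (depth 2)
73: right child of 72 (depth 3)
26: left child of 59 (depth 1)
107: right child of 73 (depth 4)
11: left child of 26 (depth 2)
41: right child of 26 (depth 2)
61: left child of 72 (depth 3)
94: left child of 107 (depth 5)
102: right child of 94 (depth 6)
90: left child of 94 (depth 6)
108: right child of 107 (depth 5)
13: right child of 11 (depth 3)
56: right child of 41 (depth 3)
65: right child of 61 (depth 4)
46: left child of 56 (depth 4)
37: left child of 41 (depth 3)
58: right child of 56 (depth 4)
27: left child of 37 (depth 4)

Path to 102: 59 → 114 → 72 → 73 → 107 → 94 → 102, which is 6 edges.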